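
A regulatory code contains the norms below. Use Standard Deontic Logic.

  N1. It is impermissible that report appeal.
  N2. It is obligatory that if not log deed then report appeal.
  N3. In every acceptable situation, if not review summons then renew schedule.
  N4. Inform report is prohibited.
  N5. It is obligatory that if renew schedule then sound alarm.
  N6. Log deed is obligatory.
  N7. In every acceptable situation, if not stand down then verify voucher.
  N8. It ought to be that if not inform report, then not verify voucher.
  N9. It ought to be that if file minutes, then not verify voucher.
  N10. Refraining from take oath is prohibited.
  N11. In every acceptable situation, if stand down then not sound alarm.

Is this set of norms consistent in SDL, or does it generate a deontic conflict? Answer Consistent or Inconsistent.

Consistent

Premise 2 is O(¬log_deed → report_appeal), but O(¬log_deed) is not derivable from the premises, so it does not yield O(report_appeal).
So O(report_appeal) is not derivable, and the apparent clash with O(¬report_appeal) does not arise.
A world satisfying every obligation exists (e.g. file_minutes=false, inform_report=false, log_deed=true, renew_schedule=false, report_appeal=false, review_summons=true, sound_alarm=false, stand_down=true, take_oath=true, verify_voucher=false); no atom is both obligatory and forbidden, so the set is consistent.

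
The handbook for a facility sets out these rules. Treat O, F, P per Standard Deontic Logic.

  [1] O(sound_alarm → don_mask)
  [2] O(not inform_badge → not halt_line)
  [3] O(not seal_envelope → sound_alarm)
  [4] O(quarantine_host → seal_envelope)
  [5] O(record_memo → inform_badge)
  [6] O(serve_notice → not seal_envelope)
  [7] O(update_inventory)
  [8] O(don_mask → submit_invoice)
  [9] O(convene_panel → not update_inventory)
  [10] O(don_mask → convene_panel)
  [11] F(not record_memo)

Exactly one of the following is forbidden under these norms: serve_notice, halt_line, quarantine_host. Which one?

serve_notice

From premise 7 we have O(update_inventory).
Premise 9, O(convene_panel → not update_inventory), contraposes to O(update_inventory → not convene_panel); with O(update_inventory) we get O(not convene_panel).
Premise 10, O(don_mask → convene_panel), contraposes to O(not convene_panel → not don_mask); with O(not convene_panel) we get O(not don_mask).
The contrapositive of premise 1 (O(sound_alarm → don_mask)) is O(not don_mask → not sound_alarm), and O(not don_mask) is already established, so O(not sound_alarm).
Premise 3 is O(not seal_envelope → sound_alarm); contrapositively O(not sound_alarm → seal_envelope). Since O(not sound_alarm) holds, K gives O(seal_envelope).
The contrapositive of premise 6 (O(serve_notice → not seal_envelope)) is O(seal_envelope → not serve_notice), and O(seal_envelope) is already established, so O(not serve_notice).
So O(not serve_notice) holds, i.e. serve_notice is forbidden. None of the other listed options is forbidden under the premises.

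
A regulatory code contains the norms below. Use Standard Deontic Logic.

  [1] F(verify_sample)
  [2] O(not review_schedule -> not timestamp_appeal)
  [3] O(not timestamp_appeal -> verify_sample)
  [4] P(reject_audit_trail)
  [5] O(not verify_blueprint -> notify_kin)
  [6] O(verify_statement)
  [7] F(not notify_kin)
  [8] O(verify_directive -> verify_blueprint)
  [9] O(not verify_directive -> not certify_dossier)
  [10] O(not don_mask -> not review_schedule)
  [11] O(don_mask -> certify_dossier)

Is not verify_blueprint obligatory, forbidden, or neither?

F(verify_sample) at premise 1 means O(not verify_sample).
The contrapositive of premise 3 (O(not timestamp_appeal -> verify_sample)) is O(not verify_sample -> timestamp_appeal), and O(not verify_sample) is already established, so O(timestamp_appeal).
The contrapositive of premise 2 (O(not review_schedule -> not timestamp_appeal)) is O(timestamp_appeal -> review_schedule), and O(timestamp_appeal) is already established, so O(review_schedule).
The contrapositive of premise 10 (O(not don_mask -> not review_schedule)) is O(review_schedule -> don_mask), and O(review_schedule) is already established, so O(don_mask).
Premise 11 is O(don_mask -> certify_dossier); since O(don_mask), deontic closure gives O(certify_dossier).
The contrapositive of premise 9 (O(not verify_directive -> not certify_dossier)) is O(certify_dossier -> verify_directive), and O(certify_dossier) is already established, so O(verify_directive).
With premise 8, O(verify_directive -> verify_blueprint), the K-axiom yields O(verify_blueprint).
Premises 4, 5, 6, 7 do not contribute to this derivation.
Thus O(verify_blueprint), which is F(not verify_blueprint): not verify_blueprint is forbidden.

Forbidden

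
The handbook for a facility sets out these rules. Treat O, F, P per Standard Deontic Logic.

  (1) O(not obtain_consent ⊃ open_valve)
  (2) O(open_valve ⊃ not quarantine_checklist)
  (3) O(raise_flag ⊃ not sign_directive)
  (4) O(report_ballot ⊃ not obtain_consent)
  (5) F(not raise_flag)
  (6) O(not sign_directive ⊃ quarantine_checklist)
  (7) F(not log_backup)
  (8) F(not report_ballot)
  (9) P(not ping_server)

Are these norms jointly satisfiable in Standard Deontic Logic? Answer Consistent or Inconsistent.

Premise 5, F(not raise_flag), is equivalent to O(raise_flag).
Applying K to premise 3 (O(raise_flag ⊃ not sign_directive)) and O(raise_flag) yields O(not sign_directive).
With premise 6, O(not sign_directive ⊃ quarantine_checklist), the K-axiom yields O(quarantine_checklist).
Premise 2, O(open_valve ⊃ not quarantine_checklist), contraposes to O(quarantine_checklist ⊃ not open_valve); with O(quarantine_checklist) we get O(not open_valve).
Premise 1 is O(not obtain_consent ⊃ open_valve); contrapositively O(not open_valve ⊃ obtain_consent). Since O(not open_valve) holds, K gives O(obtain_consent).
Premise 4, O(report_ballot ⊃ not obtain_consent), contraposes to O(obtain_consent ⊃ not report_ballot); with O(obtain_consent) we get O(not report_ballot).
But premise 8, F(not report_ballot), means O(report_ballot).
We now have both O(not report_ballot) and O(report_ballot) — report_ballot is simultaneously obligatory and forbidden, violating the D-axiom.

Inconsistent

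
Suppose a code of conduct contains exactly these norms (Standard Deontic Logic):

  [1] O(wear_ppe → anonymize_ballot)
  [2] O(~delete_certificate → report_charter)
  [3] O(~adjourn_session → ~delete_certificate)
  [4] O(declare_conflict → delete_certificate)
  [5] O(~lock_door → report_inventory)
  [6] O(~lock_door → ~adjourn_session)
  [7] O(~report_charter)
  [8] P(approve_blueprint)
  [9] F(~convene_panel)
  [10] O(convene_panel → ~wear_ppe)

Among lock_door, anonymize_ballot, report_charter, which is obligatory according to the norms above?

lock_door

From premise 7 we have O(~report_charter).
Premise 2 is O(~delete_certificate → report_charter); contrapositively O(~report_charter → delete_certificate). Since O(~report_charter) holds, K gives O(delete_certificate).
Premise 3, O(~adjourn_session → ~delete_certificate), contraposes to O(delete_certificate → adjourn_session); with O(delete_certificate) we get O(adjourn_session).
Premise 6 is O(~lock_door → ~adjourn_session); contrapositively O(adjourn_session → lock_door). Since O(adjourn_session) holds, K gives O(lock_door).
So O(lock_door) holds — lock_door is obligatory. None of the other listed options is made obligatory by any chain of premises.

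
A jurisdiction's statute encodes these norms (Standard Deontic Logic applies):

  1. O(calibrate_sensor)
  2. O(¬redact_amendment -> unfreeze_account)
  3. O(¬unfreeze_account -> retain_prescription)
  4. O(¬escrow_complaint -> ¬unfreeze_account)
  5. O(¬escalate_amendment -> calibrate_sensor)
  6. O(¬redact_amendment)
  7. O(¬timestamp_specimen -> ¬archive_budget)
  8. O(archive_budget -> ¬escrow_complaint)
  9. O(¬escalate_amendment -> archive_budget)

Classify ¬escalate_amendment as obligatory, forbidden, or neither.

From premise 6 we have O(¬redact_amendment).
With premise 2, O(¬redact_amendment -> unfreeze_account), the K-axiom yields O(unfreeze_account).
Premise 4, O(¬escrow_complaint -> ¬unfreeze_account), contraposes to O(unfreeze_account -> escrow_complaint); with O(unfreeze_account) we get O(escrow_complaint).
The contrapositive of premise 8 (O(archive_budget -> ¬escrow_complaint)) is O(escrow_complaint -> ¬archive_budget), and O(escrow_complaint) is already established, so O(¬archive_budget).
Premise 9 is O(¬escalate_amendment -> archive_budget); contrapositively O(¬archive_budget -> escalate_amendment). Since O(¬archive_budget) holds, K gives O(escalate_amendment).
Premises 1, 3, 5, 7 do not contribute to this derivation.
Thus O(escalate_amendment), which is F(¬escalate_amendment): ¬escalate_amendment is forbidden.

Forbidden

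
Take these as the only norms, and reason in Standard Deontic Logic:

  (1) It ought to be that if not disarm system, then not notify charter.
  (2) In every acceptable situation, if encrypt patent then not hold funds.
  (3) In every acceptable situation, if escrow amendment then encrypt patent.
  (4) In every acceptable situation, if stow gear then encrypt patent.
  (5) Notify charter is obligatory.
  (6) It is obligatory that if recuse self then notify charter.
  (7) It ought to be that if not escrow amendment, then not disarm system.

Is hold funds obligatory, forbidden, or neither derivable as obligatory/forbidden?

Premise 5 gives O(notify_charter).
The contrapositive of premise 1 (O(¬disarm_system → ¬notify_charter)) is O(notify_charter → disarm_system), and O(notify_charter) is already established, so O(disarm_system).
The contrapositive of premise 7 (O(¬escrow_amendment → ¬disarm_system)) is O(disarm_system → escrow_amendment), and O(disarm_system) is already established, so O(escrow_amendment).
Applying K to premise 3 (O(escrow_amendment → encrypt_patent)) and O(escrow_amendment) yields O(encrypt_patent).
Premise 2 is O(encrypt_patent → ¬hold_funds); since O(encrypt_patent), deontic closure gives O(¬hold_funds).
Premises 4, 6 do not contribute to this derivation.
Thus O(¬hold_funds), which is F(hold_funds): hold_funds is forbidden.

Forbidden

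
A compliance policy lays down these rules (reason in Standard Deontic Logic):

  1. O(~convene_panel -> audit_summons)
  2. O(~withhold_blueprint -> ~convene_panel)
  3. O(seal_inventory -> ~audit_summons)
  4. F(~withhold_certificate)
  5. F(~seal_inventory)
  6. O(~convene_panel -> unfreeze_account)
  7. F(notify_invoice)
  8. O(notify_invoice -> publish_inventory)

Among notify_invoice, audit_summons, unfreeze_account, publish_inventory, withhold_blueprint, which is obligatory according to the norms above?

Premise 5 is F(~seal_inventory), i.e. O(seal_inventory).
With premise 3, O(seal_inventory -> ~audit_summons), the K-axiom yields O(~audit_summons).
Premise 1, O(~convene_panel -> audit_summons), contraposes to O(~audit_summons -> convene_panel); with O(~audit_summons) we get O(convene_panel).
The contrapositive of premise 2 (O(~withhold_blueprint -> ~convene_panel)) is O(convene_panel -> withhold_blueprint), and O(convene_panel) is already established, so O(withhold_blueprint).
So O(withhold_blueprint) holds — withhold_blueprint is obligatory. None of the other listed options is made obligatory by any chain of premises.

withhold_blueprint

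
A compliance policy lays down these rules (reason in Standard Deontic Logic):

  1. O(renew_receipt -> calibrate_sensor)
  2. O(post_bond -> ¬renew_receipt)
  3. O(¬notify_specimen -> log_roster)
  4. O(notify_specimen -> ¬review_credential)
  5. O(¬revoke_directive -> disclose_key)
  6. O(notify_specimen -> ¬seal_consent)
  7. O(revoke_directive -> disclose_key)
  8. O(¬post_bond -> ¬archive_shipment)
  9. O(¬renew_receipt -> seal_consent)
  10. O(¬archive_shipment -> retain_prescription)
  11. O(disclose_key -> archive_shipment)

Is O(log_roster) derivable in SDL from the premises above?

Yes

By case analysis on revoke_directive: premise 7 gives O(revoke_directive -> disclose_key) and premise 5 gives O(¬revoke_directive -> disclose_key), so O(disclose_key) either way.
From O(disclose_key) and premise 11, O(disclose_key -> archive_shipment), we obtain O(archive_shipment).
Premise 8 is O(¬post_bond -> ¬archive_shipment); contrapositively O(archive_shipment -> post_bond). Since O(archive_shipment) holds, K gives O(post_bond).
Applying K to premise 2 (O(post_bond -> ¬renew_receipt)) and O(post_bond) yields O(¬renew_receipt).
With premise 9, O(¬renew_receipt -> seal_consent), the K-axiom yields O(seal_consent).
Premise 6, O(notify_specimen -> ¬seal_consent), contraposes to O(seal_consent -> ¬notify_specimen); with O(seal_consent) we get O(¬notify_specimen).
With premise 3, O(¬notify_specimen -> log_roster), the K-axiom yields O(log_roster).
Premises 1, 4, 10 do not contribute to this derivation.
So O(log_roster) follows.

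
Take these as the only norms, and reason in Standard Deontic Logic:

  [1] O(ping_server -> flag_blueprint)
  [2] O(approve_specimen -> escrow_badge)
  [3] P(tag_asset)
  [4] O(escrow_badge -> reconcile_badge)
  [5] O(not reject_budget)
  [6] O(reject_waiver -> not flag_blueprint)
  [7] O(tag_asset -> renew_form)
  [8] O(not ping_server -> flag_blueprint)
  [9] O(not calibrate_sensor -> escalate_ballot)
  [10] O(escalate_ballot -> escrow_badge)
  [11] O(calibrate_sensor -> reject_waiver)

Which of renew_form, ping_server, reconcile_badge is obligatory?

By case analysis on not ping_server: premise 8 gives O(not ping_server -> flag_blueprint) and premise 1 gives O(ping_server -> flag_blueprint), so O(flag_blueprint) either way.
Premise 6, O(reject_waiver -> not flag_blueprint), contraposes to O(flag_blueprint -> not reject_waiver); with O(flag_blueprint) we get O(not reject_waiver).
Premise 11 is O(calibrate_sensor -> reject_waiver); contrapositively O(not reject_waiver -> not calibrate_sensor). Since O(not reject_waiver) holds, K gives O(not calibrate_sensor).
From O(not calibrate_sensor) and premise 9, O(not calibrate_sensor -> escalate_ballot), we obtain O(escalate_ballot).
Applying K to premise 10 (O(escalate_ballot -> escrow_badge)) and O(escalate_ballot) yields O(escrow_badge).
From O(escrow_badge) and premise 4, O(escrow_badge -> reconcile_badge), we obtain O(reconcile_badge).
So O(reconcile_badge) holds — reconcile_badge is obligatory. None of the other listed options is made obligatory by any chain of premises.

reconcile_badge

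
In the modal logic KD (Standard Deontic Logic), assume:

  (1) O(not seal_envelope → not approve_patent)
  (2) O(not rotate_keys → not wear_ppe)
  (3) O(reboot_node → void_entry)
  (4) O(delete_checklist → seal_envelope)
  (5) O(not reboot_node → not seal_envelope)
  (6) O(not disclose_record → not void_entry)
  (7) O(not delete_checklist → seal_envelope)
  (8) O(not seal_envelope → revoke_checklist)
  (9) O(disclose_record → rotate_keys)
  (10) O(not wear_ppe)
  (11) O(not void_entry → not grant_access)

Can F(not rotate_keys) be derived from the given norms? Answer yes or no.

Yes

Premises 7 and 4 are O(not delete_checklist → seal_envelope) and O(delete_checklist → seal_envelope); every ideal world satisfies not delete_checklist or delete_checklist, so in either case seal_envelope holds — hence O(seal_envelope).
Premise 5 is O(not reboot_node → not seal_envelope); contrapositively O(seal_envelope → reboot_node). Since O(seal_envelope) holds, K gives O(reboot_node).
Premise 3 is O(reboot_node → void_entry); since O(reboot_node), deontic closure gives O(void_entry).
Premise 6, O(not disclose_record → not void_entry), contraposes to O(void_entry → disclose_record); with O(void_entry) we get O(disclose_record).
Premise 9 is O(disclose_record → rotate_keys); since O(disclose_record), deontic closure gives O(rotate_keys).
Premises 1, 2, 8, 10, 11 do not contribute to this derivation.
So O(rotate_keys) holds, i.e. F(not rotate_keys). The claim follows.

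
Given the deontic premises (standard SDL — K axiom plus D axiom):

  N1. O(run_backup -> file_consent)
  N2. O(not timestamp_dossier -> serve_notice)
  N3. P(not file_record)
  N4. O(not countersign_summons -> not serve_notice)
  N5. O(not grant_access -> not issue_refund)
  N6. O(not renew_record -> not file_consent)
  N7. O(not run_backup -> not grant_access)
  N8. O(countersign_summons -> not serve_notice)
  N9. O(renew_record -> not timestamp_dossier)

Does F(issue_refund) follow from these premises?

Yes

By case analysis on countersign_summons: premise 8 gives O(countersign_summons -> not serve_notice) and premise 4 gives O(not countersign_summons -> not serve_notice), so O(not serve_notice) either way.
Premise 2 is O(not timestamp_dossier -> serve_notice); contrapositively O(not serve_notice -> timestamp_dossier). Since O(not serve_notice) holds, K gives O(timestamp_dossier).
Premise 9, O(renew_record -> not timestamp_dossier), contraposes to O(timestamp_dossier -> not renew_record); with O(timestamp_dossier) we get O(not renew_record).
Premise 6 is O(not renew_record -> not file_consent); since O(not renew_record), deontic closure gives O(not file_consent).
Premise 1, O(run_backup -> file_consent), contraposes to O(not file_consent -> not run_backup); with O(not file_consent) we get O(not run_backup).
With premise 7, O(not run_backup -> not grant_access), the K-axiom yields O(not grant_access).
With premise 5, O(not grant_access -> not issue_refund), the K-axiom yields O(not issue_refund).
Premise 3 does not contribute to this derivation.
So O(not issue_refund) holds, i.e. F(issue_refund). The claim follows.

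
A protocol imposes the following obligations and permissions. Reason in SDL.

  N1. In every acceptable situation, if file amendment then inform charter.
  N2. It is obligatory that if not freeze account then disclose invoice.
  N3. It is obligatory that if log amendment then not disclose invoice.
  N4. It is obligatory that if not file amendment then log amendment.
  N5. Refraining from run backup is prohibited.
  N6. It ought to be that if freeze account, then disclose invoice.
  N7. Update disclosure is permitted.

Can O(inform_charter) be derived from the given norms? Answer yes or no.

Premises 6 and 2 are O(freeze_account → disclose_invoice) and O(¬freeze_account → disclose_invoice); every ideal world satisfies freeze_account or ¬freeze_account, so in either case disclose_invoice holds — hence O(disclose_invoice).
The contrapositive of premise 3 (O(log_amendment → ¬disclose_invoice)) is O(disclose_invoice → ¬log_amendment), and O(disclose_invoice) is already established, so O(¬log_amendment).
Premise 4 is O(¬file_amendment → log_amendment); contrapositively O(¬log_amendment → file_amendment). Since O(¬log_amendment) holds, K gives O(file_amendment).
Applying K to premise 1 (O(file_amendment → inform_charter)) and O(file_amendment) yields O(inform_charter).
Premises 5, 7 do not contribute to this derivation.
So O(inform_charter) follows.

Yes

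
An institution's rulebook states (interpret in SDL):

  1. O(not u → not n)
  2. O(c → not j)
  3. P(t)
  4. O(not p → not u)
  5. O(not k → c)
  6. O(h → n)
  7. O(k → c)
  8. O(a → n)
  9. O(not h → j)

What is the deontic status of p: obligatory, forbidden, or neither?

Premises 7 and 5 are O(k → c) and O(not k → c); every ideal world satisfies k or not k, so in either case c holds — hence O(c).
With premise 2, O(c → not j), the K-axiom yields O(not j).
The contrapositive of premise 9 (O(not h → j)) is O(not j → h), and O(not j) is already established, so O(h).
From O(h) and premise 6, O(h → n), we obtain O(n).
Premise 1 is O(not u → not n); contrapositively O(n → u). Since O(n) holds, K gives O(u).
Premise 4 is O(not p → not u); contrapositively O(u → p). Since O(u) holds, K gives O(p).
Premises 3, 8 do not contribute to this derivation.
Hence p is obligatory.

Obligatory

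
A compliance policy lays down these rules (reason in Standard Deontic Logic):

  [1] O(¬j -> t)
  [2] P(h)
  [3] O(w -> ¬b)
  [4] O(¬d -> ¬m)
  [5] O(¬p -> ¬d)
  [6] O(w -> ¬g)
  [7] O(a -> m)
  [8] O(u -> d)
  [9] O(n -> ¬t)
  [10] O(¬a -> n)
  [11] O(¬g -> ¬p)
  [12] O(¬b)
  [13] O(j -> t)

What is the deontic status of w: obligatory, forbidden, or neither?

Forbidden

Premises 1 and 13 are O(¬j -> t) and O(j -> t); every ideal world satisfies ¬j or j, so in either case t holds — hence O(t).
The contrapositive of premise 9 (O(n -> ¬t)) is O(t -> ¬n), and O(t) is already established, so O(¬n).
Premise 10 is O(¬a -> n); contrapositively O(¬n -> a). Since O(¬n) holds, K gives O(a).
With premise 7, O(a -> m), the K-axiom yields O(m).
The contrapositive of premise 4 (O(¬d -> ¬m)) is O(m -> d), and O(m) is already established, so O(d).
The contrapositive of premise 5 (O(¬p -> ¬d)) is O(d -> p), and O(d) is already established, so O(p).
Premise 11, O(¬g -> ¬p), contraposes to O(p -> g); with O(p) we get O(g).
Premise 6 is O(w -> ¬g); contrapositively O(g -> ¬w). Since O(g) holds, K gives O(¬w).
Premises 2, 3, 8, 12 do not contribute to this derivation.
Thus O(¬w), which is F(w): w is forbidden.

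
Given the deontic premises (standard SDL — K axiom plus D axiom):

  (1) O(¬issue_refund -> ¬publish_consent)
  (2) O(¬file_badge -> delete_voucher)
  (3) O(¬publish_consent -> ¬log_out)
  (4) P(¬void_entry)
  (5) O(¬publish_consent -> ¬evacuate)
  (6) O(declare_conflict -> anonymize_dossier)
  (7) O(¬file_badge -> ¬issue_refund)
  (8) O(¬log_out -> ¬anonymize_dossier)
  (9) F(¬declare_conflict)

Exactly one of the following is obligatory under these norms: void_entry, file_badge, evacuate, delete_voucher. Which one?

Premise 9, F(¬declare_conflict), is equivalent to O(declare_conflict).
Premise 6 is O(declare_conflict -> anonymize_dossier); since O(declare_conflict), deontic closure gives O(anonymize_dossier).
Premise 8, O(¬log_out -> ¬anonymize_dossier), contraposes to O(anonymize_dossier -> log_out); with O(anonymize_dossier) we get O(log_out).
The contrapositive of premise 3 (O(¬publish_consent -> ¬log_out)) is O(log_out -> publish_consent), and O(log_out) is already established, so O(publish_consent).
Premise 1 is O(¬issue_refund -> ¬publish_consent); contrapositively O(publish_consent -> issue_refund). Since O(publish_consent) holds, K gives O(issue_refund).
The contrapositive of premise 7 (O(¬file_badge -> ¬issue_refund)) is O(issue_refund -> file_badge), and O(issue_refund) is already established, so O(file_badge).
So O(file_badge) holds — file_badge is obligatory. None of the other listed options is made obligatory by any chain of premises.

file_badge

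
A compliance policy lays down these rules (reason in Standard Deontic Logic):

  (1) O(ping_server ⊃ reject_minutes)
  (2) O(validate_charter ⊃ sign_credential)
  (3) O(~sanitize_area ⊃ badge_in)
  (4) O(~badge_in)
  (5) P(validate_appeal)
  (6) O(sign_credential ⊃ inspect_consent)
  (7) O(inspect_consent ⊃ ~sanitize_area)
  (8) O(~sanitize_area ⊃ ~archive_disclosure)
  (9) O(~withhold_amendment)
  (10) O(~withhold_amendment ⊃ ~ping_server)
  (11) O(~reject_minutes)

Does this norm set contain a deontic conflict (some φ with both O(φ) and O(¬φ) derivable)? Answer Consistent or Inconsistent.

Premise 1 is O(ping_server ⊃ reject_minutes), but O(ping_server) is not derivable from the premises, so it does not yield O(reject_minutes).
So O(reject_minutes) is not derivable, and the apparent clash with O(~reject_minutes) does not arise.
A world satisfying every obligation exists (e.g. archive_disclosure=false, badge_in=false, inspect_consent=false, ping_server=false, reject_minutes=false, sanitize_area=true, sign_credential=false, validate_appeal=false, validate_charter=false, withhold_amendment=false); no atom is both obligatory and forbidden, so the set is consistent.

Consistent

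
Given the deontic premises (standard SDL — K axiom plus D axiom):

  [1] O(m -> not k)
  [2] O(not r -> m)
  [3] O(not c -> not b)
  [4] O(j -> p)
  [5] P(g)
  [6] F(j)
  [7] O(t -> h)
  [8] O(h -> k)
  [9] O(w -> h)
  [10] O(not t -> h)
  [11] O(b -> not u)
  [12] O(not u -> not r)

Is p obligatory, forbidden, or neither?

Neither

Premise 4 is O(j -> p), but O(j) is not derivable from the premises, so it does not yield O(p).
No premise or chain of K-axiom applications forces O(p), and none forces O(not p). So p is neither obligatory nor forbidden under these norms.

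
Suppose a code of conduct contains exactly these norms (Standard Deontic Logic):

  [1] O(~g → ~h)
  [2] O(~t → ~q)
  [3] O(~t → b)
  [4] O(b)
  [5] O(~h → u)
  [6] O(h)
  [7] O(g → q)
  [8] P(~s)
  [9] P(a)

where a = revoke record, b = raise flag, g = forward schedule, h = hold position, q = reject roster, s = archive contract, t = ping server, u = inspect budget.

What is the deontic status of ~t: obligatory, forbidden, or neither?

Forbidden

Premise 6 states O(h) outright.
Premise 1, O(~g → ~h), contraposes to O(h → g); with O(h) we get O(g).
From O(g) and premise 7, O(g → q), we obtain O(q).
The contrapositive of premise 2 (O(~t → ~q)) is O(q → t), and O(q) is already established, so O(t).
Premises 3, 4, 5, 8, 9 do not contribute to this derivation.
Thus O(t), which is F(~t): ~t is forbidden.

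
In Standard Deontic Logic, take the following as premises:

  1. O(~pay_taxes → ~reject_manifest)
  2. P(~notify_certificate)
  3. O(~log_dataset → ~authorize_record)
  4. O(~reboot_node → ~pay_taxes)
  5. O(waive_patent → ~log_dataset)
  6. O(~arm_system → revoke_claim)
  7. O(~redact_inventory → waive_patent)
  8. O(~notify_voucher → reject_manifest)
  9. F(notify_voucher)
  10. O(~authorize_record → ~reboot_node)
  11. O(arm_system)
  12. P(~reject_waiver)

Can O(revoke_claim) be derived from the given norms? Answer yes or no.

Premise 6 is O(~arm_system → revoke_claim), but O(~arm_system) is not derivable from the premises, so it does not yield O(revoke_claim).
No other premise forces O(revoke_claim). An ideal world satisfying every premise can still have revoke_claim false, so O(revoke_claim) is not derivable.

No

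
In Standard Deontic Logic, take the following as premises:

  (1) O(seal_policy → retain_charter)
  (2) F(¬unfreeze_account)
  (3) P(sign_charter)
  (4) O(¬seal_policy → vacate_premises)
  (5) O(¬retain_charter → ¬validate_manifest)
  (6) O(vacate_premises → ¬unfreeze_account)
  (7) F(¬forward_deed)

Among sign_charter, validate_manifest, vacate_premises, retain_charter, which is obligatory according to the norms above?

retain_charter

Premise 2 is F(¬unfreeze_account), i.e. O(unfreeze_account).
Premise 6 is O(vacate_premises → ¬unfreeze_account); contrapositively O(unfreeze_account → ¬vacate_premises). Since O(unfreeze_account) holds, K gives O(¬vacate_premises).
Premise 4, O(¬seal_policy → vacate_premises), contraposes to O(¬vacate_premises → seal_policy); with O(¬vacate_premises) we get O(seal_policy).
Applying K to premise 1 (O(seal_policy → retain_charter)) and O(seal_policy) yields O(retain_charter).
So O(retain_charter) holds — retain_charter is obligatory. None of the other listed options is made obligatory by any chain of premises.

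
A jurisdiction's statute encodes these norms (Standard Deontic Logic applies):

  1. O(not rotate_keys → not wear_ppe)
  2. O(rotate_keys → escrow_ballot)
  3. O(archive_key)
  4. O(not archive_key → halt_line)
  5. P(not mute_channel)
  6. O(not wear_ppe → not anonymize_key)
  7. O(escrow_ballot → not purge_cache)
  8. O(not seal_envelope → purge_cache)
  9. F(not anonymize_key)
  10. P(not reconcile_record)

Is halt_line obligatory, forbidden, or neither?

Premise 4 is O(not archive_key → halt_line), but O(not archive_key) is not derivable from the premises, so it does not yield O(halt_line).
No premise or chain of K-axiom applications forces O(halt_line), and none forces O(not halt_line). So halt_line is neither obligatory nor forbidden under these norms.

Neither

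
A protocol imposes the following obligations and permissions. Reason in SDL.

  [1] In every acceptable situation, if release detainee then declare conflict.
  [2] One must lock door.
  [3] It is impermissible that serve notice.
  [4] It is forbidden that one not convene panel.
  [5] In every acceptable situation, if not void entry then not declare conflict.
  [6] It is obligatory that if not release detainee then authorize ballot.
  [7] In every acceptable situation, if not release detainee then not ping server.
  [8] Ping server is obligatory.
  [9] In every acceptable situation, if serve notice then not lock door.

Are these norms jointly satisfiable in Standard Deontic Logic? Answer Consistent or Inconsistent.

Consistent

Premise 9 is O(serve_notice → ¬lock_door), but O(serve_notice) is not derivable from the premises, so it does not yield O(¬lock_door).
So O(¬lock_door) is not derivable, and the apparent clash with O(lock_door) does not arise.
A world satisfying every obligation exists (e.g. authorize_ballot=false, convene_panel=true, declare_conflict=true, lock_door=true, ping_server=true, release_detainee=true, serve_notice=false, void_entry=true); no atom is both obligatory and forbidden, so the set is consistent.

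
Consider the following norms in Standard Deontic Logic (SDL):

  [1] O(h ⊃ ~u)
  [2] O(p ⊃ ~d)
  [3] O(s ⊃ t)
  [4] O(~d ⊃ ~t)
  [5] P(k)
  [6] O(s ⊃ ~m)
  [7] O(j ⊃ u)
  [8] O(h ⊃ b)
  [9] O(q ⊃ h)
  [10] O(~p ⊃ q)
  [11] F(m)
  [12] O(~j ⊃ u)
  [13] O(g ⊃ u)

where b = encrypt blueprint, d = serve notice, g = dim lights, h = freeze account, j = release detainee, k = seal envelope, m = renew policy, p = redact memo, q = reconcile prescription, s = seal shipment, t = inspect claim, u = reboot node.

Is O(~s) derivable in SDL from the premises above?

Yes

By case analysis on ~j: premise 12 gives O(~j ⊃ u) and premise 7 gives O(j ⊃ u), so O(u) either way.
Premise 1 is O(h ⊃ ~u); contrapositively O(u ⊃ ~h). Since O(u) holds, K gives O(~h).
Premise 9, O(q ⊃ h), contraposes to O(~h ⊃ ~q); with O(~h) we get O(~q).
Premise 10, O(~p ⊃ q), contraposes to O(~q ⊃ p); with O(~q) we get O(p).
Premise 2 is O(p ⊃ ~d); since O(p), deontic closure gives O(~d).
Applying K to premise 4 (O(~d ⊃ ~t)) and O(~d) yields O(~t).
Premise 3 is O(s ⊃ t); contrapositively O(~t ⊃ ~s). Since O(~t) holds, K gives O(~s).
Premises 5, 6, 8, 11, 13 do not contribute to this derivation.
So O(~s) follows.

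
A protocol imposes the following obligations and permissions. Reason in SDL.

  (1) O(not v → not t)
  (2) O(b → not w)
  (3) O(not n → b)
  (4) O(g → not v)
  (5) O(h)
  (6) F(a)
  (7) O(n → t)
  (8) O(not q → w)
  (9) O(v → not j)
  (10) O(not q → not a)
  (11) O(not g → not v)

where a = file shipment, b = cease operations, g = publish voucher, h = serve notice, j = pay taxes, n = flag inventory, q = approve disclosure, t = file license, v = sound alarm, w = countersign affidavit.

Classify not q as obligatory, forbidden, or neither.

Premises 4 and 11 are O(g → not v) and O(not g → not v); every ideal world satisfies g or not g, so in either case not v holds — hence O(not v).
With premise 1, O(not v → not t), the K-axiom yields O(not t).
Premise 7 is O(n → t); contrapositively O(not t → not n). Since O(not t) holds, K gives O(not n).
With premise 3, O(not n → b), the K-axiom yields O(b).
Applying K to premise 2 (O(b → not w)) and O(b) yields O(not w).
The contrapositive of premise 8 (O(not q → w)) is O(not w → q), and O(not w) is already established, so O(q).
Premises 5, 6, 9, 10 do not contribute to this derivation.
Thus O(q), which is F(not q): not q is forbidden.

Forbidden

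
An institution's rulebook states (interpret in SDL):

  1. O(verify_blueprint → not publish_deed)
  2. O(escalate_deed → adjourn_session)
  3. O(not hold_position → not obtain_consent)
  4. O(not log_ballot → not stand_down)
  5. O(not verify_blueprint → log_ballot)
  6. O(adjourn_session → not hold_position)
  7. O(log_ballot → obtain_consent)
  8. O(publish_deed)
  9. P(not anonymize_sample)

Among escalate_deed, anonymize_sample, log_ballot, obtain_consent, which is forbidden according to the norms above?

Premise 8 gives O(publish_deed).
Premise 1, O(verify_blueprint → not publish_deed), contraposes to O(publish_deed → not verify_blueprint); with O(publish_deed) we get O(not verify_blueprint).
With premise 5, O(not verify_blueprint → log_ballot), the K-axiom yields O(log_ballot).
Premise 7 is O(log_ballot → obtain_consent); since O(log_ballot), deontic closure gives O(obtain_consent).
Premise 3, O(not hold_position → not obtain_consent), contraposes to O(obtain_consent → hold_position); with O(obtain_consent) we get O(hold_position).
Premise 6 is O(adjourn_session → not hold_position); contrapositively O(hold_position → not adjourn_session). Since O(hold_position) holds, K gives O(not adjourn_session).
The contrapositive of premise 2 (O(escalate_deed → adjourn_session)) is O(not adjourn_session → not escalate_deed), and O(not adjourn_session) is already established, so O(not escalate_deed).
So O(not escalate_deed) holds, i.e. escalate_deed is forbidden. None of the other listed options is forbidden under the premises.

escalate_deed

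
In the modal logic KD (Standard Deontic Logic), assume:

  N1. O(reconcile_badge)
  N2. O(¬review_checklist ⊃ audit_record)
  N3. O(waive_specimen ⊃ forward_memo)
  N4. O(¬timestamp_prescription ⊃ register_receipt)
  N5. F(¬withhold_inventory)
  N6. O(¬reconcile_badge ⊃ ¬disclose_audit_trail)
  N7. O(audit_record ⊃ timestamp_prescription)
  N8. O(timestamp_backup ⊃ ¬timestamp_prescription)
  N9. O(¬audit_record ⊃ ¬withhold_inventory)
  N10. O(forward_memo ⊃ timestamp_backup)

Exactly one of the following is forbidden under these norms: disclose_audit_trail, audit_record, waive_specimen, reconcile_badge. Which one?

F(¬withhold_inventory) at premise 5 means O(withhold_inventory).
Premise 9, O(¬audit_record ⊃ ¬withhold_inventory), contraposes to O(withhold_inventory ⊃ audit_record); with O(withhold_inventory) we get O(audit_record).
Applying K to premise 7 (O(audit_record ⊃ timestamp_prescription)) and O(audit_record) yields O(timestamp_prescription).
Premise 8 is O(timestamp_backup ⊃ ¬timestamp_prescription); contrapositively O(timestamp_prescription ⊃ ¬timestamp_backup). Since O(timestamp_prescription) holds, K gives O(¬timestamp_backup).
Premise 10, O(forward_memo ⊃ timestamp_backup), contraposes to O(¬timestamp_backup ⊃ ¬forward_memo); with O(¬timestamp_backup) we get O(¬forward_memo).
Premise 3, O(waive_specimen ⊃ forward_memo), contraposes to O(¬forward_memo ⊃ ¬waive_specimen); with O(¬forward_memo) we get O(¬waive_specimen).
So O(¬waive_specimen) holds, i.e. waive_specimen is forbidden. None of the other listed options is forbidden under the premises.

waive_specimen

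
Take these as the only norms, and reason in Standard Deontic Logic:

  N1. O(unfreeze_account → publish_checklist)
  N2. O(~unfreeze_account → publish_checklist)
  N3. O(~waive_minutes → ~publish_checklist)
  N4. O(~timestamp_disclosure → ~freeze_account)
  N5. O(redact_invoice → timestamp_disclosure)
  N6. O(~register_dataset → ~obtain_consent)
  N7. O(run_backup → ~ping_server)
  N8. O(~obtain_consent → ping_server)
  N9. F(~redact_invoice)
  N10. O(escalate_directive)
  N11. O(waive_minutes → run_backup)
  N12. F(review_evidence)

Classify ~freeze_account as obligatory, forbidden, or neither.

Premise 4 is O(~timestamp_disclosure → ~freeze_account), but O(~timestamp_disclosure) is not derivable from the premises, so it does not yield O(~freeze_account).
No premise or chain of K-axiom applications forces O(~freeze_account), and none forces O(freeze_account). So ~freeze_account is neither obligatory nor forbidden under these norms.

Neither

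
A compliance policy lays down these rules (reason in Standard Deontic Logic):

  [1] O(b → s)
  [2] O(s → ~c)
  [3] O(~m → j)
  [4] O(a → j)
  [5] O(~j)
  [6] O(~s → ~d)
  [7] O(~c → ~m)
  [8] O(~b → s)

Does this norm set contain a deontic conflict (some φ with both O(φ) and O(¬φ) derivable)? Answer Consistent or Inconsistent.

Inconsistent

Premises 1 and 8 are O(b → s) and O(~b → s); every ideal world satisfies b or ~b, so in either case s holds — hence O(s).
Applying K to premise 2 (O(s → ~c)) and O(s) yields O(~c).
Premise 7 is O(~c → ~m); since O(~c), deontic closure gives O(~m).
From O(~m) and premise 3, O(~m → j), we obtain O(j).
Yet premise 5 states O(~j).
We now have both O(j) and O(~j) — j is simultaneously obligatory and forbidden, violating the D-axiom.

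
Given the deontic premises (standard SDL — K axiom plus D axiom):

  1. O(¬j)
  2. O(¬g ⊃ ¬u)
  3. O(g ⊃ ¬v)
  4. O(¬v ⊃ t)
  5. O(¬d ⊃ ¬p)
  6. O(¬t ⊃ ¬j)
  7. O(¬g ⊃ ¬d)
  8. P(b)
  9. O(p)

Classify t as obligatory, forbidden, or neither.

Obligatory

From premise 9 we have O(p).
Premise 5 is O(¬d ⊃ ¬p); contrapositively O(p ⊃ d). Since O(p) holds, K gives O(d).
Premise 7 is O(¬g ⊃ ¬d); contrapositively O(d ⊃ g). Since O(d) holds, K gives O(g).
With premise 3, O(g ⊃ ¬v), the K-axiom yields O(¬v).
Premise 4 is O(¬v ⊃ t); since O(¬v), deontic closure gives O(t).
Premises 1, 2, 6, 8 do not contribute to this derivation.
Hence t is obligatory.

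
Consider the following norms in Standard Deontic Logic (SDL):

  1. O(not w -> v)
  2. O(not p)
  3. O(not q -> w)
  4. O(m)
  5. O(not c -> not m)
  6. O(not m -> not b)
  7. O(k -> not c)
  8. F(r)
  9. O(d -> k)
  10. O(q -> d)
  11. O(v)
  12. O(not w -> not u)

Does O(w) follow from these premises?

From premise 4 we have O(m).
The contrapositive of premise 5 (O(not c -> not m)) is O(m -> c), and O(m) is already established, so O(c).
Premise 7 is O(k -> not c); contrapositively O(c -> not k). Since O(c) holds, K gives O(not k).
Premise 9, O(d -> k), contraposes to O(not k -> not d); with O(not k) we get O(not d).
Premise 10, O(q -> d), contraposes to O(not d -> not q); with O(not d) we get O(not q).
From O(not q) and premise 3, O(not q -> w), we obtain O(w).
Premises 1, 2, 6, 8, 11, 12 do not contribute to this derivation.
So O(w) follows.

Yes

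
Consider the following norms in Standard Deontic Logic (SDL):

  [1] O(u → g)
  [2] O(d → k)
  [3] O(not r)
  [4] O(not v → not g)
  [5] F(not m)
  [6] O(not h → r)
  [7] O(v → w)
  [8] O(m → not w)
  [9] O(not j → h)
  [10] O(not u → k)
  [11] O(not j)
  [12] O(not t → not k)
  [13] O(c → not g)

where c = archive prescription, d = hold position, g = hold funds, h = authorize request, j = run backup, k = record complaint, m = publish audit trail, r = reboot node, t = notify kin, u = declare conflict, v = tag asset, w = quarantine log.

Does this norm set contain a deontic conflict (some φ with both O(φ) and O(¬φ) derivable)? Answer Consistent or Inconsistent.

Consistent

Premise 6 is O(not h → r), but O(not h) is not derivable from the premises, so it does not yield O(r).
So O(r) is not derivable, and the apparent clash with O(not r) does not arise.
A world satisfying every obligation exists (e.g. c=false, d=false, g=false, h=true, j=false, k=true, m=true, r=false, t=true, u=false, v=false, w=false); no atom is both obligatory and forbidden, so the set is consistent.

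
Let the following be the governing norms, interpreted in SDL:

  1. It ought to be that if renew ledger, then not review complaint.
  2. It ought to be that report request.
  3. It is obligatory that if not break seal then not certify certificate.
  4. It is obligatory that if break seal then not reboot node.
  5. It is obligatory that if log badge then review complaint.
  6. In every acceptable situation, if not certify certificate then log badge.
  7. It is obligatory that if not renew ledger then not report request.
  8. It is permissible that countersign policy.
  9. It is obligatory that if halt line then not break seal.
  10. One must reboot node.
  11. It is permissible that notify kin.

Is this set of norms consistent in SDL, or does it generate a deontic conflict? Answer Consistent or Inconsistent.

From premise 10 we have O(reboot_node).
Premise 4, O(break_seal → ¬reboot_node), contraposes to O(reboot_node → ¬break_seal); with O(reboot_node) we get O(¬break_seal).
From O(¬break_seal) and premise 3, O(¬break_seal → ¬certify_certificate), we obtain O(¬certify_certificate).
With premise 6, O(¬certify_certificate → log_badge), the K-axiom yields O(log_badge).
Applying K to premise 5 (O(log_badge → review_complaint)) and O(log_badge) yields O(review_complaint).
The contrapositive of premise 1 (O(renew_ledger → ¬review_complaint)) is O(review_complaint → ¬renew_ledger), and O(review_complaint) is already established, so O(¬renew_ledger).
Premise 7 is O(¬renew_ledger → ¬report_request); since O(¬renew_ledger), deontic closure gives O(¬report_request).
However, premise 2 gives O(report_request).
We now have both O(¬report_request) and O(report_request) — report_request is simultaneously obligatory and forbidden, violating the D-axiom.

Inconsistent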